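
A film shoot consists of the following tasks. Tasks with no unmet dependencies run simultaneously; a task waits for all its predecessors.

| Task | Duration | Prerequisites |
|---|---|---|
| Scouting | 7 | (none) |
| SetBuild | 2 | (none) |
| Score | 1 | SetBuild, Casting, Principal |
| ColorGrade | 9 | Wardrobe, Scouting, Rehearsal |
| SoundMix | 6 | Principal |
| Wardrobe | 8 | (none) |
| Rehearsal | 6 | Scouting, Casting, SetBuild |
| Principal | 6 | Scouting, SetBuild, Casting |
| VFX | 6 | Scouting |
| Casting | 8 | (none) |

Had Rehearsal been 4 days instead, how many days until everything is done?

Critical path before the change: Casting→Rehearsal→ColorGrade = 8+6+9 = 23 giving 23 days.
Since Rehearsal is critical, the -2 change carries straight to that chain (now 21 days).
No other chain overtakes it, so the finish is 21 days.

21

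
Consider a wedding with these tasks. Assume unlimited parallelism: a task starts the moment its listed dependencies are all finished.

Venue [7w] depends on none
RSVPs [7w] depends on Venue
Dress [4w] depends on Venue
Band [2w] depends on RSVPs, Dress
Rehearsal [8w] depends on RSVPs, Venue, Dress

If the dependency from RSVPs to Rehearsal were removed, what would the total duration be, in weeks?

Before: longest chain Venue→RSVPs→Rehearsal = 7+7+8 = 22, finish 22.
Without RSVPs→Rehearsal, Rehearsal's earliest start moves from 14 to 11.
The longest chain is now Venue→Dress→Rehearsal = 7+4+8 = 19, so the job takes 19 weeks.

19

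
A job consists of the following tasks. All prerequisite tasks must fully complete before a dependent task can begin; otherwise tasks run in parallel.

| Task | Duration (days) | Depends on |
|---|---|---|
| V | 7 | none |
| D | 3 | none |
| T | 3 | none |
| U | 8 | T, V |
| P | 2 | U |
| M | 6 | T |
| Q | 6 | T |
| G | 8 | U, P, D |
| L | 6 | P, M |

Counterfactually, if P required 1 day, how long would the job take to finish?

Critical path before the change: V→U→P→G = 7+8+2+8 = 25 giving 25 days.
Since P is critical, the -1 change carries straight to that chain (now 24 days).
That remains the longest chain; total 24 days.

24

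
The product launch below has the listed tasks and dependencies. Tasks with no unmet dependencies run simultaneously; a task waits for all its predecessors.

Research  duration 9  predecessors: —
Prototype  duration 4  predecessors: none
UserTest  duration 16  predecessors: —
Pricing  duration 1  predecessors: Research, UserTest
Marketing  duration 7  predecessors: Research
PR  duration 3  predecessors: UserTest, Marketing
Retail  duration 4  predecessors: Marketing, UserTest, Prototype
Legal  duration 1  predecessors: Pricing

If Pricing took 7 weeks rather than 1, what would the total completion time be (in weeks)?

Critical path before the change: Research→Marketing→Retail = 9+7+4 = 20 giving 20 weeks.
The longest path through Pricing is only 18 weeks, so Pricing has float 2.
The binding chain switches to UserTest→Pricing→Legal = 16+7+1 = 24; finish 24 weeks.

24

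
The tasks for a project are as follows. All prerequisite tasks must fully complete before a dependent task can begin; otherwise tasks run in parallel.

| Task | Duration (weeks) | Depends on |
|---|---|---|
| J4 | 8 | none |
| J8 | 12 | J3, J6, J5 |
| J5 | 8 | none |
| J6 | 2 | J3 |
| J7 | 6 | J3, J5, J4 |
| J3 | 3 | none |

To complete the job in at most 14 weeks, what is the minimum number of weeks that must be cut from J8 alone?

6

Current finish: 20 weeks; target: 14.
J8 is on every critical path, so each week cut from J8 cuts the finish by one (this holds down to a finish of 14).
Need 20 − 14 = 6 weeks off J8 → J8 becomes 6 weeks, finish becomes 14.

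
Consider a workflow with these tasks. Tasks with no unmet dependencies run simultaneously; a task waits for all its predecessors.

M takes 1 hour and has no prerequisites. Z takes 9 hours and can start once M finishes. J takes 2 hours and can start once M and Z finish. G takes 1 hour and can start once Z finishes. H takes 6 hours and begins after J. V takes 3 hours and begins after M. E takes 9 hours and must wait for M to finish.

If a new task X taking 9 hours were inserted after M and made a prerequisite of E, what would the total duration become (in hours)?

Originally the schedule takes 18 hours.
With X inserted, E now waits for max(M, X).
New critical path: M→X→E = 1+9+9 = 19 ⇒ 19 hours.

19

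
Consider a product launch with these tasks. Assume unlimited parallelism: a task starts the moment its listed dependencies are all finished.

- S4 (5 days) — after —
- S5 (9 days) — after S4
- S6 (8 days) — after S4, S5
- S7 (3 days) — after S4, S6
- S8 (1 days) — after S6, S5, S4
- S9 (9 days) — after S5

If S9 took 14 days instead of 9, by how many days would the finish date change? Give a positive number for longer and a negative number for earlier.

3

Critical path before the change: S4→S5→S6→S7 = 5+9+8+3 = 25 giving 25 days.
S9 is off the critical path — its longest chain is 23 days, giving 2 of slack.
New critical path: S4→S5→S9 = 5+9+14 = 28 ⇒ 28 days.
Change in finish: 28 − 25 = +3 days.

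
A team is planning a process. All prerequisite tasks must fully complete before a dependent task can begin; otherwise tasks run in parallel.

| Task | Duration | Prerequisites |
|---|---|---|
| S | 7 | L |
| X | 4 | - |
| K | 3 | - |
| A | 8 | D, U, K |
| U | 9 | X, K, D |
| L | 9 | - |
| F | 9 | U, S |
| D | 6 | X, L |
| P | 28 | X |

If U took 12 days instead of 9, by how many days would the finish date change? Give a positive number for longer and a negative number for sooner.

3

The binding path is L→D→U→F = 9+6+9+9 = 33; finish at 33 days.
Since U is critical, the +3 change carries straight to that chain (now 36 days).
That remains the longest chain; total 36 days.
Change in finish: 36 − 33 = +3 days.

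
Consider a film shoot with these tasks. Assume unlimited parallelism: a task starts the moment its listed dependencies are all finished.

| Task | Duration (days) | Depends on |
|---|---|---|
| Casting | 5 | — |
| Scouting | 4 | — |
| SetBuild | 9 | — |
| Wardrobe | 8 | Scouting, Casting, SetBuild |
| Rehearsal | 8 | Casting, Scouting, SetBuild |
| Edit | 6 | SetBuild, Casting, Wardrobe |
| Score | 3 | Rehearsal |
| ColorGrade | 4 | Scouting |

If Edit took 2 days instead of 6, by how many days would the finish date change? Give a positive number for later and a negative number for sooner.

-3

The binding path is SetBuild→Wardrobe→Edit = 9+8+6 = 23; finish at 23 days.
Edit is on the critical path; changing it to 2 makes that path 19 days.
The binding chain switches to SetBuild→Rehearsal→Score = 9+8+3 = 20; finish 20 days.
Change in finish: 20 − 23 = -3 days.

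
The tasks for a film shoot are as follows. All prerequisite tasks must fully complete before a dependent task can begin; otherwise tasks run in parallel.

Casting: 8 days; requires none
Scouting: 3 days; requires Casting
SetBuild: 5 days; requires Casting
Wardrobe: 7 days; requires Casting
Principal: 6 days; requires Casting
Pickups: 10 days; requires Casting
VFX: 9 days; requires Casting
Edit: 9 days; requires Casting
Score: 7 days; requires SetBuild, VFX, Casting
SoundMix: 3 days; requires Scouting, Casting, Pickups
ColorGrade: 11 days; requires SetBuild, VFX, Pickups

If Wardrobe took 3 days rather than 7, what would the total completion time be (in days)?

29

As given, the longest chain is Casting→Pickups→ColorGrade = 8+10+11 = 29, so the finish is 29 days.
Wardrobe is off the critical path — its longest chain is 15 days, giving 14 of slack.
The critical path is still Casting→Pickups→ColorGrade; finish is now 29 days.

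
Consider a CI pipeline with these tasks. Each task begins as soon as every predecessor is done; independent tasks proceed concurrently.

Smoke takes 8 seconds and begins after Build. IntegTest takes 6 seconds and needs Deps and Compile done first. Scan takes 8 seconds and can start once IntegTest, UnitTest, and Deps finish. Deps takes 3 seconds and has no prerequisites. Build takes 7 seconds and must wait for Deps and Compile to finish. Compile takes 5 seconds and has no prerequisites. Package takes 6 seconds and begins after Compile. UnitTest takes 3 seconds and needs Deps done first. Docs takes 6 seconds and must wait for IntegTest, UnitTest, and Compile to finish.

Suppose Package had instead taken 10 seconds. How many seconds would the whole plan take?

20

Critical path before the change: Compile→Build→Smoke = 5+7+8 = 20 giving 20 seconds.
Package is off the critical path — its longest chain is 11 seconds, giving 9 of slack.
The critical path is still Compile→Build→Smoke; finish is now 20 seconds.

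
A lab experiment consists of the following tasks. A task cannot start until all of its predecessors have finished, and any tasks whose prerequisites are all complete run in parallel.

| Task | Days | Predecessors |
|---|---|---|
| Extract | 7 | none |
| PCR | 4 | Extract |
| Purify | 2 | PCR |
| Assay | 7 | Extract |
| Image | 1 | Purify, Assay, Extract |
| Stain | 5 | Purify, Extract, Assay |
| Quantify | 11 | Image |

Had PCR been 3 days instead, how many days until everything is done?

The binding path is Extract→Assay→Image→Quantify = 7+7+1+11 = 26; finish at 26 days.
PCR is off the critical path — its longest chain is 25 days, giving 1 of slack.
The critical path is still Extract→Assay→Image→Quantify; finish is now 26 days.

26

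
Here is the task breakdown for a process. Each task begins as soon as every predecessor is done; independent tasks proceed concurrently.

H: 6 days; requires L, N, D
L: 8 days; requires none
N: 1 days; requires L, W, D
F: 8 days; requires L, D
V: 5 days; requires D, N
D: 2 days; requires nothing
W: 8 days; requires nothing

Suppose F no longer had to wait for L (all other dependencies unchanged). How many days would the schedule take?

15

With the dependency in place, L→F = 8+8 = 16 sets the finish at 16 days.
Without L→F, F's earliest start moves from 8 to 2.
New critical path: W→N→H = 8+1+6 = 15 ⇒ 15 days.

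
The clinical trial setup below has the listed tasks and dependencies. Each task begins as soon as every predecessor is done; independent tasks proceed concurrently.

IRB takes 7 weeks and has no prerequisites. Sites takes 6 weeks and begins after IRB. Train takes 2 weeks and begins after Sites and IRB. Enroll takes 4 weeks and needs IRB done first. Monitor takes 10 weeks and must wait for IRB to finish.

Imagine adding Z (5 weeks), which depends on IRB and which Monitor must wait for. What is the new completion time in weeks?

Originally the schedule takes 17 weeks.
With Z inserted, Monitor now waits for max(IRB, Z).
New critical path: IRB→Z→Monitor = 7+5+10 = 22 ⇒ 22 weeks.

22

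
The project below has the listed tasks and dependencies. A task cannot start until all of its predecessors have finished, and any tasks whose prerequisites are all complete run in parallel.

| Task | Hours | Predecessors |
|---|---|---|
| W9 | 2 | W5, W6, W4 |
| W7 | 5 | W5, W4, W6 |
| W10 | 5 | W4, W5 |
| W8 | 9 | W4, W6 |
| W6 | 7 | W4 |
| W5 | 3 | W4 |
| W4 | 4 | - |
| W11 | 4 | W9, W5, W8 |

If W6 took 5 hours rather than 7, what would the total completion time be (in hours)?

22

Baseline: W4→W6→W8→W11 = 4+7+9+4 = 24 → 24 hours.
Since W6 is critical, the -2 change carries straight to that chain (now 22 hours).
That remains the longest chain; total 22 hours.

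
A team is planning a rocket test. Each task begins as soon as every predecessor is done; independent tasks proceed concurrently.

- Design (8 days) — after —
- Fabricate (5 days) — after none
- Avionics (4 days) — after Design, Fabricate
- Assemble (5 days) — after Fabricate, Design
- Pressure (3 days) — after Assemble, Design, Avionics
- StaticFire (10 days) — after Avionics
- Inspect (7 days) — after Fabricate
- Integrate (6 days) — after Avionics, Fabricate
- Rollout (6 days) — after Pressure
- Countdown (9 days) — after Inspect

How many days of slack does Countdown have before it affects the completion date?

1

The longest chain is Design→Avionics→StaticFire = 8+4+10 = 22; overall finish 22 days.
Longest path through Countdown: 21 days (earliest finish 21, latest finish 22).
Slack of Countdown = 13 − 12 = 1 day.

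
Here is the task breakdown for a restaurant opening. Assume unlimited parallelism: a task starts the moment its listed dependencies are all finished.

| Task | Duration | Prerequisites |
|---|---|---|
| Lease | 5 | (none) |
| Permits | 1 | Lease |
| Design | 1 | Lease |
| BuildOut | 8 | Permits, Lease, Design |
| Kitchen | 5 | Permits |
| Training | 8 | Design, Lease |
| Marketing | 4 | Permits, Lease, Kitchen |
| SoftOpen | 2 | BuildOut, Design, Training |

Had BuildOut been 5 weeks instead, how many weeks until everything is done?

16

Baseline: Lease→Permits→BuildOut→SoftOpen = 5+1+8+2 = 16 → 16 weeks.
BuildOut is on the critical path; changing it to 5 makes that path 13 weeks.
New critical path: Lease→Design→Training→SoftOpen = 5+1+8+2 = 16 ⇒ 16 weeks.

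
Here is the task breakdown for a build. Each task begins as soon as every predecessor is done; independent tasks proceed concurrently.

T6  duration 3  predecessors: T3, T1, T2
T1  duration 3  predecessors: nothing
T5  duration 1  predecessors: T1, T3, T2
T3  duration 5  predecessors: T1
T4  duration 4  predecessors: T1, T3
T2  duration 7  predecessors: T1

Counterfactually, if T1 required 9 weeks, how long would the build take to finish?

Actual critical path: T1→T2→T6 = 3+7+3 = 13 ⇒ 13 weeks.
Since T1 is critical, the +6 change carries straight to that chain (now 19 weeks).
The critical path is still T1→T2→T6; finish is now 19 weeks.

19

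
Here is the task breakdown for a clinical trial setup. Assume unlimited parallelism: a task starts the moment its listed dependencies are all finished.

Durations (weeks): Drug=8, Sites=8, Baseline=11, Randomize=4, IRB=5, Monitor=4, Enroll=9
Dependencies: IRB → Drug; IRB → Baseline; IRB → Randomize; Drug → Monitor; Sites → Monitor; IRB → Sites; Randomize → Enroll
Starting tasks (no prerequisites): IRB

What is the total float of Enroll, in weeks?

IRB→Randomize→Enroll = 5+4+9 = 18 sets the makespan at 18 weeks.
Longest path through Enroll: 18 weeks (earliest finish 18, latest finish 18).
Slack of Enroll = 9 − 9 = 0 weeks.

0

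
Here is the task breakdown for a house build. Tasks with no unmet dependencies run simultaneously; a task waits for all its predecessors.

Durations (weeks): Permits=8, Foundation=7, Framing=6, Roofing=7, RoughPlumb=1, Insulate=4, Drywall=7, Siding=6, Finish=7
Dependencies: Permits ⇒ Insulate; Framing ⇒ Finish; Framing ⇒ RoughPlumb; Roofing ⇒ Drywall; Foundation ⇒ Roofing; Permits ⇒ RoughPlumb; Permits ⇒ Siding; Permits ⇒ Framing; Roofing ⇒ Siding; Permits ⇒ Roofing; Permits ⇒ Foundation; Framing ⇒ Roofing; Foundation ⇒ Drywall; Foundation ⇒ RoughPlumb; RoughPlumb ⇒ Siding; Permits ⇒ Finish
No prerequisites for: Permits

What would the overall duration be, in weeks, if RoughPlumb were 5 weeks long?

Actual critical path: Permits→Foundation→Roofing→Drywall = 8+7+7+7 = 29 ⇒ 29 weeks.
RoughPlumb is off the critical path — its longest chain is 22 weeks, giving 7 of slack.
No other chain overtakes it, so the finish is 29 weeks.

29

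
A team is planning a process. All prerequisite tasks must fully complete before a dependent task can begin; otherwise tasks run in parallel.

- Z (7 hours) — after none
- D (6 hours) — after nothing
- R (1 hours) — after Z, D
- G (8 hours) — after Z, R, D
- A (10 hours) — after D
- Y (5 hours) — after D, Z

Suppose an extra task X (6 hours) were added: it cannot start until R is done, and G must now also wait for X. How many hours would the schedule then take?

22

Originally the schedule takes 16 hours.
With X inserted, G now waits for max(Z, R, D, X).
New critical path: Z→R→X→G = 7+1+6+8 = 22 ⇒ 22 hours.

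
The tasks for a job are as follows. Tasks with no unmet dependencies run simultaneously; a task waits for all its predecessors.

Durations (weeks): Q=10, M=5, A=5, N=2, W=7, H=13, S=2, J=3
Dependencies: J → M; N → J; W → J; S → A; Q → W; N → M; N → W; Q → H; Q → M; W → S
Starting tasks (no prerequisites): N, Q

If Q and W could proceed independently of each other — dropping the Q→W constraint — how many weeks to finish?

With the dependency in place, Q→W→J→M = 10+7+3+5 = 25 sets the finish at 25 weeks.
Without Q→W, W's earliest start moves from 10 to 2.
The longest chain is now Q→H = 10+13 = 23, so the project takes 23 weeks.

23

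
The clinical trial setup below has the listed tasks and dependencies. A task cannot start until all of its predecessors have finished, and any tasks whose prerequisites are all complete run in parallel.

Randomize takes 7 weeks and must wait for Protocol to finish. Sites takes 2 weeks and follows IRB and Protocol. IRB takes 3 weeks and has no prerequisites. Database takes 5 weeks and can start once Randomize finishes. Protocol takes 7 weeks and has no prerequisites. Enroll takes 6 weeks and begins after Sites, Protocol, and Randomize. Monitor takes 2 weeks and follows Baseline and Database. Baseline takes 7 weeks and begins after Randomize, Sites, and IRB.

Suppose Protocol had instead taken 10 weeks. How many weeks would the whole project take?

As given, the longest chain is Protocol→Randomize→Baseline→Monitor = 7+7+7+2 = 23, so the finish is 23 weeks.
Protocol is on the critical path; changing it to 10 makes that path 26 weeks.
That remains the longest chain; total 26 weeks.

26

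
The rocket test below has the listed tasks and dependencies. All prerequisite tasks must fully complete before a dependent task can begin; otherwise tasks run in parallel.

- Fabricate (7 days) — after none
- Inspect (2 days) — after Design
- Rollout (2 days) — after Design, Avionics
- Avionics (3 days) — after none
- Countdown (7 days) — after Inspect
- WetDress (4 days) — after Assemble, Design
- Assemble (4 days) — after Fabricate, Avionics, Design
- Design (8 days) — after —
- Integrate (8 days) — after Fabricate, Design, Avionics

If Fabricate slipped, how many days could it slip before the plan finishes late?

2

Design→Inspect→Countdown = 8+2+7 = 17 sets the makespan at 17 days.
Fabricate finishes as early as 7 and must finish by 9.
Slack of Fabricate = 2 − 0 = 2 days.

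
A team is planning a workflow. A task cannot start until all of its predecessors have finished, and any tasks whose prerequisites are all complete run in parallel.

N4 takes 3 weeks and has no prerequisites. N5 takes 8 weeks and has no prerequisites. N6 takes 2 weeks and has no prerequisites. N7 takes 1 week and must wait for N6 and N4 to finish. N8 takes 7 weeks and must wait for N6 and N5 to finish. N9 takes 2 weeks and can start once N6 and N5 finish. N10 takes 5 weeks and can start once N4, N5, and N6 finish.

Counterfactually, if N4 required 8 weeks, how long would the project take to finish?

Critical path before the change: N5→N8 = 8+7 = 15 giving 15 weeks.
N4 has 7 weeks of float (longest path through it is 8).
The critical path is still N5→N8; finish is now 15 weeks.

15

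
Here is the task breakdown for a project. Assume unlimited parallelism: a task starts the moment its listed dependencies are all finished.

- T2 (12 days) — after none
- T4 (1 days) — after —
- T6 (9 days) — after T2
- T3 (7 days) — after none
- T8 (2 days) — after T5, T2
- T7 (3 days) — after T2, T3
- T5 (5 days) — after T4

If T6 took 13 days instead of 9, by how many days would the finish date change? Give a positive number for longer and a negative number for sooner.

4

As given, the longest chain is T2→T6 = 12+9 = 21, so the finish is 21 days.
Since T6 is critical, the +4 change carries straight to that chain (now 25 days).
No other chain overtakes it, so the finish is 25 days.
Change in finish: 25 − 21 = +4 days.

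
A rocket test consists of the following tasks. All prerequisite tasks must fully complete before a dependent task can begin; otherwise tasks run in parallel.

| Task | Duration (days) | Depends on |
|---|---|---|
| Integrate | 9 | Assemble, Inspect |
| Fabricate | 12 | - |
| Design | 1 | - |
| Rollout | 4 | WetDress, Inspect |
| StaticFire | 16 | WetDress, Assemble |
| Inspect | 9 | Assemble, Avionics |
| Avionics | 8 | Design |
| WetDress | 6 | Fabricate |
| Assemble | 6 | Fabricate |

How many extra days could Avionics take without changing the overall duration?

The longest chain is Fabricate→Assemble→Inspect→Integrate = 12+6+9+9 = 36; overall finish 36 days.
Avionics finishes as early as 9 and must finish by 18.
Slack of Avionics = 10 − 1 = 9 days.

9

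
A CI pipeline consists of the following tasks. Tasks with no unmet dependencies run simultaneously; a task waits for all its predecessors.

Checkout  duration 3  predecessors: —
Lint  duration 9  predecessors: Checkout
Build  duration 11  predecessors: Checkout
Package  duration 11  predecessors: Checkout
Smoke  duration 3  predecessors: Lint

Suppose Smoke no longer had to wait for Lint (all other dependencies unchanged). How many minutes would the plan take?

14

Original critical path: Checkout→Lint→Smoke = 3+9+3 = 15 ⇒ 15 minutes.
Without Lint→Smoke, Smoke's earliest start moves from 12 to 0.
The longest chain is now Checkout→Build = 3+11 = 14, so the plan takes 14 minutes.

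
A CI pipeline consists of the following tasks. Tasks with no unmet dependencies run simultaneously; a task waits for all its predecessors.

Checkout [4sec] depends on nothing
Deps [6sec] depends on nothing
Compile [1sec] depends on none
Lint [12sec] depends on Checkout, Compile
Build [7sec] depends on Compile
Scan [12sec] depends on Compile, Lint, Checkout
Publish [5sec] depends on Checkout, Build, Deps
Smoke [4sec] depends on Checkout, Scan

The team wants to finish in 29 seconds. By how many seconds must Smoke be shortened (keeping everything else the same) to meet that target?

3

Current finish: 32 seconds; target: 29.
Smoke is on every critical path, so each second cut from Smoke cuts the finish by one (this holds down to a finish of 29).
Need 32 − 29 = 3 seconds off Smoke → Smoke becomes 1 second, finish becomes 29.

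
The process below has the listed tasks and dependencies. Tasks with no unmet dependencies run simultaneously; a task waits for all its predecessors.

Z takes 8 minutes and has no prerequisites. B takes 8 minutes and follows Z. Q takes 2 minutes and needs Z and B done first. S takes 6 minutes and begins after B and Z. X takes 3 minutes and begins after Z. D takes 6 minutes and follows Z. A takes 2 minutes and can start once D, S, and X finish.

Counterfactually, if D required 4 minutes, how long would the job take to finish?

24

As given, the longest chain is Z→B→S→A = 8+8+6+2 = 24, so the finish is 24 minutes.
The longest path through D is only 16 minutes, so D has float 8.
That remains the longest chain; total 24 minutes.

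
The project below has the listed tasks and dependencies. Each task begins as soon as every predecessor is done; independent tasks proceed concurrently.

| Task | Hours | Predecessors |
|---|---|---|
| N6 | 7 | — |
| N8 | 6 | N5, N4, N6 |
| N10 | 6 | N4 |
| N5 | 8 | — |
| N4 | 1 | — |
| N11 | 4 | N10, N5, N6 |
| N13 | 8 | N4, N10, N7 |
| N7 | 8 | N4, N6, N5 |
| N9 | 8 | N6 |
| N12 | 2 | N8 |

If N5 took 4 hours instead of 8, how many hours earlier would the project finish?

1

Baseline: N5→N7→N13 = 8+8+8 = 24 → 24 hours.
N5 lies on that path, so at 4 hours the path becomes 20 hours.
New critical path: N6→N7→N13 = 7+8+8 = 23 ⇒ 23 hours.
Change in finish: 23 − 24 = -1 hours.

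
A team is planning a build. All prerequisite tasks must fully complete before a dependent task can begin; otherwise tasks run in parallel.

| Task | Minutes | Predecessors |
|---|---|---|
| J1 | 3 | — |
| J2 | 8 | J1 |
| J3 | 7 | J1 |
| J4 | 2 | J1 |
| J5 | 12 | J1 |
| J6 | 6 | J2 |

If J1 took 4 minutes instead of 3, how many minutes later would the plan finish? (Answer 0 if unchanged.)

1

Critical path before the change: J1→J2→J6 = 3+8+6 = 17 giving 17 minutes.
Since J1 is critical, the +1 change carries straight to that chain (now 18 minutes).
The critical path is still J1→J2→J6; finish is now 18 minutes.
Change in finish: 18 − 17 = +1 minutes.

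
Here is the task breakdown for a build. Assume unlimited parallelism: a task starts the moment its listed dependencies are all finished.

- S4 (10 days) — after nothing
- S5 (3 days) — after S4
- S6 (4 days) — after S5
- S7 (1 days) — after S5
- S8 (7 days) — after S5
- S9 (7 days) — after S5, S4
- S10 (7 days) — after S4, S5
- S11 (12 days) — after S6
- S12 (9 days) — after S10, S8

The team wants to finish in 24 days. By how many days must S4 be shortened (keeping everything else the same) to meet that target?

5

Current finish: 29 days; target: 24.
S4 is on every critical path, so each day cut from S4 cuts the finish by one (this holds down to a finish of 20).
Need 29 − 24 = 5 days off S4 → S4 becomes 5 days, finish becomes 24.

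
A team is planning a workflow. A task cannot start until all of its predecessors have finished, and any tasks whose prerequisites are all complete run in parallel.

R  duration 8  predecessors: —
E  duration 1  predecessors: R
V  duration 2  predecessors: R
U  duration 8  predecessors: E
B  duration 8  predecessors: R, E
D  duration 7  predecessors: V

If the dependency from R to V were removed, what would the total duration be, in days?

17

Original critical path: R→E→U = 8+1+8 = 17 ⇒ 17 days.
Without R→V, V's earliest start moves from 8 to 0.
The longest chain is now R→E→U = 8+1+8 = 17, so the plan takes 17 days.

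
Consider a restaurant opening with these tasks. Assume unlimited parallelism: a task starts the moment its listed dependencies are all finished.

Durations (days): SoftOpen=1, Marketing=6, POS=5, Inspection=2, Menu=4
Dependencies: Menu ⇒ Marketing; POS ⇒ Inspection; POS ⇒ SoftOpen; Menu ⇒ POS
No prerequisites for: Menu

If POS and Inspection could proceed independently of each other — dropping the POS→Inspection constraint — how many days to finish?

With the dependency in place, Menu→POS→Inspection = 4+5+2 = 11 sets the finish at 11 days.
Without POS→Inspection, Inspection's earliest start moves from 9 to 0.
After: Menu→POS→SoftOpen = 4+5+1 = 10 → 10 days.

10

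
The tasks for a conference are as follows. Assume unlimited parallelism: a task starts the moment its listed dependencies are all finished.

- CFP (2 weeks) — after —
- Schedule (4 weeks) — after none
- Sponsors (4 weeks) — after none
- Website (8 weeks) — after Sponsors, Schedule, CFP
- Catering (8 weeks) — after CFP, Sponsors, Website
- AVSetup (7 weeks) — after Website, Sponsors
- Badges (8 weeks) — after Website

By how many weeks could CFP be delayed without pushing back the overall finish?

Critical path: Schedule→Website→Catering = 4+8+8 = 20, so the finish is 20 weeks.
CFP finishes as early as 2 and must finish by 4.
So CFP can slip 4 − 2 = 2 weeks.

2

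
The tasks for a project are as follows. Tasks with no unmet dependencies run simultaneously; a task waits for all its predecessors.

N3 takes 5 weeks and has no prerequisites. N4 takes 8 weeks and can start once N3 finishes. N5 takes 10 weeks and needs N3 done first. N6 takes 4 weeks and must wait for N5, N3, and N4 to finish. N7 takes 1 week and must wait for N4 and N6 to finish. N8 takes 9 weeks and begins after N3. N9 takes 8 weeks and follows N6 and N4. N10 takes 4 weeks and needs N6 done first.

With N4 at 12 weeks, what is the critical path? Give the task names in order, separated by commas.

Actual critical path: N3→N5→N6→N9 = 5+10+4+8 = 27 ⇒ 27 weeks.
N4 has 2 weeks of float (longest path through it is 25).
New critical path: N3→N4→N6→N9 = 5+12+4+8 = 29 ⇒ 29 weeks.

N3, N4, N6, N9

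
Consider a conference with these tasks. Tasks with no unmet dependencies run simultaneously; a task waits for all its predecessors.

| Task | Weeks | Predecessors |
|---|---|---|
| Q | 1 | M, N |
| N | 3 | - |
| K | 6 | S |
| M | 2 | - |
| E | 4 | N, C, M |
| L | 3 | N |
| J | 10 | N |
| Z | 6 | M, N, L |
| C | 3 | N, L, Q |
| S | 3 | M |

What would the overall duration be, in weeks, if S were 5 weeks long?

Critical path before the change: N→L→C→E = 3+3+3+4 = 13 giving 13 weeks.
S has 2 weeks of float (longest path through it is 11).
The binding chain switches to M→S→K = 2+5+6 = 13; finish 13 weeks.

13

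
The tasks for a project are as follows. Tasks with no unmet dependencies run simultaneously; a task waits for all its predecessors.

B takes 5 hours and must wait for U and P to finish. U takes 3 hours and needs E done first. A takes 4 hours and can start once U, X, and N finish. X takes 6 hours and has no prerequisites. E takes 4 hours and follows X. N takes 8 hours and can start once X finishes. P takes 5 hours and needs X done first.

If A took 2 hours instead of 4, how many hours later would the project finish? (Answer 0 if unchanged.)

0

As given, the longest chain is X→N→A = 6+8+4 = 18, so the finish is 18 hours.
Since A is critical, the -2 change carries straight to that chain (now 16 hours).
New critical path: X→E→U→B = 6+4+3+5 = 18 ⇒ 18 hours.
Change in finish: 18 − 18 = +0 hours.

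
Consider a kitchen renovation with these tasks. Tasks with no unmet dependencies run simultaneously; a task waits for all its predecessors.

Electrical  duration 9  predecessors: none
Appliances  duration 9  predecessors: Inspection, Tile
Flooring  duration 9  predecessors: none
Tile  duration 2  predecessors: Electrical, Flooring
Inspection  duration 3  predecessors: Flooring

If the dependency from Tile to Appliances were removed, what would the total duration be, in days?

21

With the dependency in place, Flooring→Inspection→Appliances = 9+3+9 = 21 sets the finish at 21 days.
Dropping Tile→Appliances doesn't change Appliances's earliest start (12); another predecessor still binds.
After: Flooring→Inspection→Appliances = 9+3+9 = 21 → 21 days.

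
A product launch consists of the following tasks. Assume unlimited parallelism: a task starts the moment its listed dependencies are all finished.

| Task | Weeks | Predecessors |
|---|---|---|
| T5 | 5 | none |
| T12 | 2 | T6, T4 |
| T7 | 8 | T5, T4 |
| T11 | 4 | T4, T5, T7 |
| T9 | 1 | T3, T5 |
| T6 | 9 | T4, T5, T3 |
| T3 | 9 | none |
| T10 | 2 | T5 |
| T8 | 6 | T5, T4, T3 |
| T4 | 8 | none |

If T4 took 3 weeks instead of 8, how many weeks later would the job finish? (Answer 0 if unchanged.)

0

The binding path is T4→T7→T11 = 8+8+4 = 20; finish at 20 weeks.
Since T4 is critical, the -5 change carries straight to that chain (now 15 weeks).
New critical path: T3→T6→T12 = 9+9+2 = 20 ⇒ 20 weeks.
Change in finish: 20 − 20 = +0 weeks.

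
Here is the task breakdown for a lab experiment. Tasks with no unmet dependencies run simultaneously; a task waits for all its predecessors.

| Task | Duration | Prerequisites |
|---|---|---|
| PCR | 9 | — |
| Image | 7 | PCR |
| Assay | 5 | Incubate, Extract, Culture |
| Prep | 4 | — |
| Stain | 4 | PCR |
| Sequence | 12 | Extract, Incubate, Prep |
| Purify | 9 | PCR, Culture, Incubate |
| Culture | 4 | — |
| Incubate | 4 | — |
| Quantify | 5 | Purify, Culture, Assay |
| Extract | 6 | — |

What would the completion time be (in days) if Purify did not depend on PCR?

18

Before: longest chain PCR→Purify→Quantify = 9+9+5 = 23, finish 23.
Without PCR→Purify, Purify's earliest start moves from 9 to 4.
New critical path: Culture→Purify→Quantify = 4+9+5 = 18 ⇒ 18 days.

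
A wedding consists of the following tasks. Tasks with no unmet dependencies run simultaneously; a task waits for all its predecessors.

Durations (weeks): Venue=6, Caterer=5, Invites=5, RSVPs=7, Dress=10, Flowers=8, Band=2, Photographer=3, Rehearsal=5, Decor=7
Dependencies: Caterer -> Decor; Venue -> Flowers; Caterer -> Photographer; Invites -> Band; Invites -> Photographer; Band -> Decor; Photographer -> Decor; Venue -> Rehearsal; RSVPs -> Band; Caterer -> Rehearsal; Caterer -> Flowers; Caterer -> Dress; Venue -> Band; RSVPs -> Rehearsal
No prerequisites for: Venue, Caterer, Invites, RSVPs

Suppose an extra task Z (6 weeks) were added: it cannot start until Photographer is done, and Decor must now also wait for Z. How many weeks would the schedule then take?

Originally the schedule takes 16 weeks.
With Z inserted, Decor now waits for max(Caterer, Photographer, Band, Z).
New critical path: Caterer→Photographer→Z→Decor = 5+3+6+7 = 21 ⇒ 21 weeks.

21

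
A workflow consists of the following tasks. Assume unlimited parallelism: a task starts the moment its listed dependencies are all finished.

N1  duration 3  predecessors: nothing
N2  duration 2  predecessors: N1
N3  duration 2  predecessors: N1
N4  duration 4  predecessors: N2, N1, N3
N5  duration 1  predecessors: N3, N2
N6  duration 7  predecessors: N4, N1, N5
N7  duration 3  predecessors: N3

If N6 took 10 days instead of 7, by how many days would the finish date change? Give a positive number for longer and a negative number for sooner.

3

As given, the longest chain is N1→N2→N4→N6 = 3+2+4+7 = 16, so the finish is 16 days.
N6 is on the critical path; changing it to 10 makes that path 19 days.
The critical path is still N1→N2→N4→N6; finish is now 19 days.
Change in finish: 19 − 16 = +3 days.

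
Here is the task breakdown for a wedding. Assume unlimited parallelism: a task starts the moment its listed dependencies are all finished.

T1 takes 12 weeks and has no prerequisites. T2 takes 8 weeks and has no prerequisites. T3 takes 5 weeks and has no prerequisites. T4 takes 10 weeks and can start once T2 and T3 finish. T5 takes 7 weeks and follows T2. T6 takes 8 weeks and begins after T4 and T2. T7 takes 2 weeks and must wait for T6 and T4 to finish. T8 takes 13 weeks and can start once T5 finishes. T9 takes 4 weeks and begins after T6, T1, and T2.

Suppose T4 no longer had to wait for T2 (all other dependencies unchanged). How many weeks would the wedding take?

28

Before: longest chain T2→T4→T6→T9 = 8+10+8+4 = 30, finish 30.
Without T2→T4, T4's earliest start moves from 8 to 5.
The longest chain is now T2→T5→T8 = 8+7+13 = 28, so the wedding takes 28 weeks.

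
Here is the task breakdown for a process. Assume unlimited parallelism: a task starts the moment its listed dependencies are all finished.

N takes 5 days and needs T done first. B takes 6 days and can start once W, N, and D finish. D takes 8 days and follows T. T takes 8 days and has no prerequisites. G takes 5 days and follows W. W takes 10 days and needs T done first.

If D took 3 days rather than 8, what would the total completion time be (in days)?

Actual critical path: T→W→B = 8+10+6 = 24 ⇒ 24 days.
The longest path through D is only 22 days, so D has float 2.
No other chain overtakes it, so the finish is 24 days.

24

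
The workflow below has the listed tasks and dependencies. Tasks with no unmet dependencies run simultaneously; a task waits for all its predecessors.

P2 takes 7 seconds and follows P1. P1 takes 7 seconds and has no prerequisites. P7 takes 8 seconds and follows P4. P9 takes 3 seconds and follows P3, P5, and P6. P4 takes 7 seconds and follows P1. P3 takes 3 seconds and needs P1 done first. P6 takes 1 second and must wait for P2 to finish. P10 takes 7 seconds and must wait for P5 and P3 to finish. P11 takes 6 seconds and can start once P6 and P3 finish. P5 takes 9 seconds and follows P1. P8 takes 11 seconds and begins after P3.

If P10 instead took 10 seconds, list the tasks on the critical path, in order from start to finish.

The binding path is P1→P5→P10 = 7+9+7 = 23; finish at 23 seconds.
P10 lies on that path, so at 10 seconds the path becomes 26 seconds.
No other chain overtakes it, so the finish is 26 seconds.

P1, P5, P10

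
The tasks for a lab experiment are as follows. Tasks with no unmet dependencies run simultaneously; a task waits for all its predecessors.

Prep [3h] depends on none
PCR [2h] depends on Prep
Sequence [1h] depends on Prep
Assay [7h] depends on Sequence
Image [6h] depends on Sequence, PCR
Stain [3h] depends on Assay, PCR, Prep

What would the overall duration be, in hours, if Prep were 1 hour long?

Actual critical path: Prep→Sequence→Assay→Stain = 3+1+7+3 = 14 ⇒ 14 hours.
Since Prep is critical, the -2 change carries straight to that chain (now 12 hours).
No other chain overtakes it, so the finish is 12 hours.

12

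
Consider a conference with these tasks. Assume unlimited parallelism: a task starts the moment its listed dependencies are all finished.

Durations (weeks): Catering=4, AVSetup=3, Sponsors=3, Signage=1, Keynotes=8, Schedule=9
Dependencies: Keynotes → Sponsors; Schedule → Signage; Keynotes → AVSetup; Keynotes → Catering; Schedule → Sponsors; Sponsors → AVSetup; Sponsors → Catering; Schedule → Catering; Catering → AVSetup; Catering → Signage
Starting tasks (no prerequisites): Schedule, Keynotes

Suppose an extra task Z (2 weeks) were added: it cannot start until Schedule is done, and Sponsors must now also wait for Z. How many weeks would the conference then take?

Originally the conference takes 19 weeks.
With Z inserted, Sponsors now waits for max(Schedule, Keynotes, Z).
New critical path: Schedule→Z→Sponsors→Catering→AVSetup = 9+2+3+4+3 = 21 ⇒ 21 weeks.

21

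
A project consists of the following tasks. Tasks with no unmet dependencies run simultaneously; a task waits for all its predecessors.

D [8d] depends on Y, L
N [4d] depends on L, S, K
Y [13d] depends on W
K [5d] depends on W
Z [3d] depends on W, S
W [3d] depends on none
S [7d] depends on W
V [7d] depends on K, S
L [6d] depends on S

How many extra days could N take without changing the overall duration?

4

Critical path: W→Y→D = 3+13+8 = 24, so the finish is 24 days.
The longest chain containing N totals 20 days.
Slack of N = 20 − 16 = 4 days.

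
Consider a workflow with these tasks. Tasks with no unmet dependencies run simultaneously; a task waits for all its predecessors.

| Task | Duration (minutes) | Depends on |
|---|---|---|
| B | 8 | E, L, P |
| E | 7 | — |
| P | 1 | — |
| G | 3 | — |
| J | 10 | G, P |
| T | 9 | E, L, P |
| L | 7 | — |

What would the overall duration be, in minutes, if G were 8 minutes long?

18

Actual critical path: L→T = 7+9 = 16 ⇒ 16 minutes.
G has 3 minutes of float (longest path through it is 13).
The binding chain switches to G→J = 8+10 = 18; finish 18 minutes.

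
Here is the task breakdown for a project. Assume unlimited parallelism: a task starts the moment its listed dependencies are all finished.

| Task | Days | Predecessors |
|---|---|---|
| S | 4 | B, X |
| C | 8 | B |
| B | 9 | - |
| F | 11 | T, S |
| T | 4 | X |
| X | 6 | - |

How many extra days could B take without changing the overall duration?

B→S→F = 9+4+11 = 24 sets the makespan at 24 days.
Longest path through B: 24 days (earliest finish 9, latest finish 9).
So B can slip 9 − 9 = 0 days.

0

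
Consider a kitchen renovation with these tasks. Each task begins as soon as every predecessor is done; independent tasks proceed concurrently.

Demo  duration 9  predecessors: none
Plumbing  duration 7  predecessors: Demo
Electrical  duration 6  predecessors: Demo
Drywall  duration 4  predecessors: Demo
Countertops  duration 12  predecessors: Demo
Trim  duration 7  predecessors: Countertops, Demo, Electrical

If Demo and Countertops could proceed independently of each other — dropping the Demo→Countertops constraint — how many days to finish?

Before: longest chain Demo→Countertops→Trim = 9+12+7 = 28, finish 28.
Without Demo→Countertops, Countertops's earliest start moves from 9 to 0.
The longest chain is now Demo→Electrical→Trim = 9+6+7 = 22, so the schedule takes 22 days.

22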